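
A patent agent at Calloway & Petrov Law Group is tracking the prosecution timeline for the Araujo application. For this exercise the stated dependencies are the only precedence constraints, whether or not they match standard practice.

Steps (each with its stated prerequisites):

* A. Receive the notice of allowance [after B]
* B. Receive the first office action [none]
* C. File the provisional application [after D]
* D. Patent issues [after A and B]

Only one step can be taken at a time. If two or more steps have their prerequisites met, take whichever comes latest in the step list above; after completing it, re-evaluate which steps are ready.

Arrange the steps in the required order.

B has no prerequisites → B first.
A needed B, now all done → A.
D needed B and A, now all done → D.
C is the only step now ready → C.

B → A → D → C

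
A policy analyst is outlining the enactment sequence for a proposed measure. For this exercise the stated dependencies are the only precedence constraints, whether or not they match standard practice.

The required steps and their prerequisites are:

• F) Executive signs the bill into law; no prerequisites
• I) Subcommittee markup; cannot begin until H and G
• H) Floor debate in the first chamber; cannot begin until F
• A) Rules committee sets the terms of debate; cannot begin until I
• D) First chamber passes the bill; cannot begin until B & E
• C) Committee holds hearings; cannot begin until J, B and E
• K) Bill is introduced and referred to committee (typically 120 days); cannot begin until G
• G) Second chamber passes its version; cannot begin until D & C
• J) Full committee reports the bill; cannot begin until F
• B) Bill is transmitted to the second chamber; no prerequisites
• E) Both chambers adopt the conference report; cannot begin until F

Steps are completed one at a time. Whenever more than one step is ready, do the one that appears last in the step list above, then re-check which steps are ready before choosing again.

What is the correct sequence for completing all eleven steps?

B → F → E → J → C → D → G → K → H → I → A

B and F have no prerequisites; B is listed later, so B is first.
F is the only step now ready → F.
E, J and H are all available; E is listed later → E.
Now J, D and H have their prerequisites met. J is listed later, so J next.
C now also ready, so the ready set is {C, D, H}; C is listed later → C.
Ready: D and H. D is listed later → D.
Now G and H have their prerequisites met. G is listed later, so G next.
Now K and H have their prerequisites met. K is listed later, so K next.
Next only H has its prerequisites met → H.
I needed G and H, now all done → I.
A needed I, now all done → A.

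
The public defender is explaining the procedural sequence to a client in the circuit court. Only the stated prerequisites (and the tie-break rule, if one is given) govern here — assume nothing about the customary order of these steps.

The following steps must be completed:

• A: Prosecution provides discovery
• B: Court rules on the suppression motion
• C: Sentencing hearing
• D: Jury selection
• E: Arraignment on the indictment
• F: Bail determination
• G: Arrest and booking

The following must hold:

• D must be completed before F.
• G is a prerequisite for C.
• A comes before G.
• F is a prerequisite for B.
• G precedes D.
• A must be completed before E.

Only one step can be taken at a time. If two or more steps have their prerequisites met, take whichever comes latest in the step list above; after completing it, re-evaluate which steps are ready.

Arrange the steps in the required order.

A G E D F C B

Only A has no prerequisites, so it is first.
Ready: G and E. G is listed later → G.
E, D and C are all available; E is listed later → E.
D and C are both available; D is listed later → D.
Now F and C have their prerequisites met. F is listed later, so F next.
C and B are both available; C is listed later → C.
B needed F, now all done → B.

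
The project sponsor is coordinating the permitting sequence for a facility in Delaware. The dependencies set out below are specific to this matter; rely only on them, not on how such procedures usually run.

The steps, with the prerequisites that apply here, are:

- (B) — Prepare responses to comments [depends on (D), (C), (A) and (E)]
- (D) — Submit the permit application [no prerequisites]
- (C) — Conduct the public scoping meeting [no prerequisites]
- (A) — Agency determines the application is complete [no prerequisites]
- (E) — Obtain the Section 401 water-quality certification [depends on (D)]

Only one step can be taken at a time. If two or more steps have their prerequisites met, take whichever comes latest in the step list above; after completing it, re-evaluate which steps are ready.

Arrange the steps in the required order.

(A), (C), (D), (E), (B)

(A), (C) and (D) have no prerequisites; (A) is listed later, so (A) is first.
Ready: (C) and (D). (C) is listed later → (C).
(D) is the only step now ready → (D).
That leaves (E) as the only ready step → (E).
(B) is the only step now ready → (B).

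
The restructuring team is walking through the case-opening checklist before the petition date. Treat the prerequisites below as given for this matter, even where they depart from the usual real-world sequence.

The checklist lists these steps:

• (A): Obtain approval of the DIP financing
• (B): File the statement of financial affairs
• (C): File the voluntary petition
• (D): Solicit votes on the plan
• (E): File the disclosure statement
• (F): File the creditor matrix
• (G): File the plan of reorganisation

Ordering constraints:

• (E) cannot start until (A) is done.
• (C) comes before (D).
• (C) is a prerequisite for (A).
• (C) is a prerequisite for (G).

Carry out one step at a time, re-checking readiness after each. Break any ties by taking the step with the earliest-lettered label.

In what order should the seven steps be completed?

(B), (C) and (F) have no prerequisites; (B) has the earlier label, so (B) is first.
Ready: (C) and (F). (C) has the earlier label → (C).
(A), (D), (F) and (G) are all available; (A) has the earlier label → (A).
(E) now also ready, so the ready set is {(D), (E), (F), (G)}; (D) has the earlier label → (D).
Now (E), (F) and (G) have their prerequisites met. (E) has the earlier label, so (E) next.
(F) and (G) are both available; (F) has the earlier label → (F).
(G) needed (C), now all done → (G).

(B), (C), (A), (D), (E), (F), (G)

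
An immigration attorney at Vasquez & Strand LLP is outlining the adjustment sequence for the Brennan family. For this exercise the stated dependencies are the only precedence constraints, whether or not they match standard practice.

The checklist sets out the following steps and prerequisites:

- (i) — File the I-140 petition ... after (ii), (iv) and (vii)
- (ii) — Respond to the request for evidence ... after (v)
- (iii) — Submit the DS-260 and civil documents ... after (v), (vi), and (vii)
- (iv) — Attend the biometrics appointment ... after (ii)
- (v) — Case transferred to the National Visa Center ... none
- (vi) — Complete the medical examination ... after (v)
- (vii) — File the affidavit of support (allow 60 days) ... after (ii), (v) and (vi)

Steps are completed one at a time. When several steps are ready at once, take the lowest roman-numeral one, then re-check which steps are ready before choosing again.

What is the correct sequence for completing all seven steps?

(v), (ii), (iv), (vi), (vii), (i), (iii)

Only (v) has no prerequisites, so it is first.
Ready: (ii) and (vi). (ii) has the earlier label → (ii).
Now (iv) and (vi) have their prerequisites met. (iv) has the earlier label, so (iv) next.
(vi) needed (v), now all done → (vi).
That leaves (vii) as the only ready step → (vii).
Now (i) and (iii) have their prerequisites met. (i) has the earlier label, so (i) next.
That leaves (iii) as the only ready step → (iii).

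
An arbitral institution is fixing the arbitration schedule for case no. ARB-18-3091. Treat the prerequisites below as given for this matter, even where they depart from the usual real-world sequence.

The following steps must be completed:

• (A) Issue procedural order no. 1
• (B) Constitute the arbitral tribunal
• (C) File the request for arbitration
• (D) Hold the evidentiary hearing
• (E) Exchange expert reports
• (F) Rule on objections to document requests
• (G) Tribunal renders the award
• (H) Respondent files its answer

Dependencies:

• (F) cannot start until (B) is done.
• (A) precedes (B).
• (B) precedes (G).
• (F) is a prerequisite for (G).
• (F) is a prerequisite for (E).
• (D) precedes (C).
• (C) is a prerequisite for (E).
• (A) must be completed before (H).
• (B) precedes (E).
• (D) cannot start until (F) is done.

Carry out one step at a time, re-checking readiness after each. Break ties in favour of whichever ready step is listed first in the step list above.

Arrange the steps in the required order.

(A) → (B) → (F) → (D) → (C) → (E) → (G) → (H)

(A) has no prerequisites → (A) first.
(B) and (H) are both available; (B) is listed earlier → (B).
Ready: (F) and (H). (F) is listed earlier → (F).
(D) and (G) now also ready, so the ready set is {(D), (G), (H)}; (D) is listed earlier → (D).
Ready: (C), (G) and (H). (C) is listed earlier → (C).
Ready: (E), (G) and (H). (E) is listed earlier → (E).
(G) and (H) are both available; (G) is listed earlier → (G).
(H) needed (A), now all done → (H).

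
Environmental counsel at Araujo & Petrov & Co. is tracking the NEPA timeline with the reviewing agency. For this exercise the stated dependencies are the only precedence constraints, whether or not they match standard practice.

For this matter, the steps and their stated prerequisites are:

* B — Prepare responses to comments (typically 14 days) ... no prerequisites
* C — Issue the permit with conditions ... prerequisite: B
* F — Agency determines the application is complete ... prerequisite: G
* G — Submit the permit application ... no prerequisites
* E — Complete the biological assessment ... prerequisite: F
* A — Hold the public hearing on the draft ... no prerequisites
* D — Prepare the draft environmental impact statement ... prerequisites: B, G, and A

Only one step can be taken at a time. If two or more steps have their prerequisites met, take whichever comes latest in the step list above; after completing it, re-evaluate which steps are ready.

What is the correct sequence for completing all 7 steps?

A → G → F → E → B → D → C

A, G and B have no prerequisites; A is listed later, so A is first.
G and B are both available; G is listed later → G.
Ready: F and B. F is listed later → F.
Now E and B have their prerequisites met. E is listed later, so E next.
Next only B has its prerequisites met → B.
Now D and C have their prerequisites met. D is listed later, so D next.
C is the only step now ready → C.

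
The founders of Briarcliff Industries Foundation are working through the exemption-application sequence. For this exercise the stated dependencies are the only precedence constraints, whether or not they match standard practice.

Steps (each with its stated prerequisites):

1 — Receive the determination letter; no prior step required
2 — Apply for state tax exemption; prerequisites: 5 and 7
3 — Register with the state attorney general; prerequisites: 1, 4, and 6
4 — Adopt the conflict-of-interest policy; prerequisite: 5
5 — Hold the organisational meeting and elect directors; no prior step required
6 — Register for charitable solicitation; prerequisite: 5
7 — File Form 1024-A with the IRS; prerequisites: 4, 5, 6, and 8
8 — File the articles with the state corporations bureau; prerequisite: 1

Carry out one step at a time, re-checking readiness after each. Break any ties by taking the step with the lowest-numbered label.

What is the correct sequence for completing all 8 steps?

1 5 4 6 3 8 7 2

Nothing is required for 1 and 5. 1 has the earlier label → 1 first.
Now 5 and 8 have their prerequisites met. 5 has the earlier label, so 5 next.
4, 6 and 8 are all available; 4 has the earlier label → 4.
6 and 8 are both available; 6 has the earlier label → 6.
3 and 8 are both available; 3 has the earlier label → 3.
Next only 8 has its prerequisites met → 8.
7 is the only step now ready → 7.
That leaves 2 as the only ready step → 2.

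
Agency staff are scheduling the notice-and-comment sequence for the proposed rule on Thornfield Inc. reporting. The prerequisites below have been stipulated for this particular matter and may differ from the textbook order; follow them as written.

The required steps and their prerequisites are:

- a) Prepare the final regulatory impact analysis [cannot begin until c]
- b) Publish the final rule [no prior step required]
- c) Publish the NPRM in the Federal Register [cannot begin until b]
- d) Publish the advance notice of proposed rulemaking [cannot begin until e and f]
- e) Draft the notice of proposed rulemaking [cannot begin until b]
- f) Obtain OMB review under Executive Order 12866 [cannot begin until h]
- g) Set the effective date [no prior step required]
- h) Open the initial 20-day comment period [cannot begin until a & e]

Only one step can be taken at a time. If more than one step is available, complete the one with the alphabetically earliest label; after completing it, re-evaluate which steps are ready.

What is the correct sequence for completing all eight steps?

b, c, a, e, g, h, f, d

Nothing is required for b and g. b has the earlier label → b first.
c, e and g are all available; c has the earlier label → c.
a, e and g are all available; a has the earlier label → a.
Ready: e and g. e has the earlier label → e.
Ready: g and h. g has the earlier label → g.
h needed a and e, now all done → h.
f is the only step now ready → f.
That leaves d as the only ready step → d.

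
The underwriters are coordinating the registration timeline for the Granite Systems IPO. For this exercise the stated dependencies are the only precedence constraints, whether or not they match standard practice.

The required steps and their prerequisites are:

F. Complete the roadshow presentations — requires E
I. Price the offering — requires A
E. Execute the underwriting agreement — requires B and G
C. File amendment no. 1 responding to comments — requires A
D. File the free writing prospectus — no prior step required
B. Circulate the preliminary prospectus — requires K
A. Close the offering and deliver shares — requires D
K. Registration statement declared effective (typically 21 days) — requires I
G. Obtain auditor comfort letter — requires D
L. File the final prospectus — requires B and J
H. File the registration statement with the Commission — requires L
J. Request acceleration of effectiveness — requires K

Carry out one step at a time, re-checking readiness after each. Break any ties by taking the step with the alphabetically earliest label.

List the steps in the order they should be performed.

D, A, C, G, I, K, B, E, F, J, L, H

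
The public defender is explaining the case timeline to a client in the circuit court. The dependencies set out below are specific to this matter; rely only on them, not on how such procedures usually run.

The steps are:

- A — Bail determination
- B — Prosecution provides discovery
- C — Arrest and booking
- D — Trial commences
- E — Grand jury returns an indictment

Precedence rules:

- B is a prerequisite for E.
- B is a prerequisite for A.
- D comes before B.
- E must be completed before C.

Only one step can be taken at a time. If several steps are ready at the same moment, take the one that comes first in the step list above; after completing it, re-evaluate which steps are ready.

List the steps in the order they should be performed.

D B A E C

Only D has no prerequisites, so it is first.
B needed D, now all done → B.
Ready: A and E. A is listed earlier → A.
Next only E has its prerequisites met → E.
C is the only step now ready → C.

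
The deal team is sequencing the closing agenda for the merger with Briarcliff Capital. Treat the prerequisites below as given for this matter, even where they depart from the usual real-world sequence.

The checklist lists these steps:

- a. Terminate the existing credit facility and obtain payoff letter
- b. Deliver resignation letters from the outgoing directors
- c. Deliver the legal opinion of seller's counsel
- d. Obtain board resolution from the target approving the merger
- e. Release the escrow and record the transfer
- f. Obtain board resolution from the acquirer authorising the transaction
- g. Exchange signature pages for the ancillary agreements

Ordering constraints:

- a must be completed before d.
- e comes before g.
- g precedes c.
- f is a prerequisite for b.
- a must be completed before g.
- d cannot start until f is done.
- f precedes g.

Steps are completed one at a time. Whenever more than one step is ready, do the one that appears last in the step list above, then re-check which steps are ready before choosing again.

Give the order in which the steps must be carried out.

f e b a g d c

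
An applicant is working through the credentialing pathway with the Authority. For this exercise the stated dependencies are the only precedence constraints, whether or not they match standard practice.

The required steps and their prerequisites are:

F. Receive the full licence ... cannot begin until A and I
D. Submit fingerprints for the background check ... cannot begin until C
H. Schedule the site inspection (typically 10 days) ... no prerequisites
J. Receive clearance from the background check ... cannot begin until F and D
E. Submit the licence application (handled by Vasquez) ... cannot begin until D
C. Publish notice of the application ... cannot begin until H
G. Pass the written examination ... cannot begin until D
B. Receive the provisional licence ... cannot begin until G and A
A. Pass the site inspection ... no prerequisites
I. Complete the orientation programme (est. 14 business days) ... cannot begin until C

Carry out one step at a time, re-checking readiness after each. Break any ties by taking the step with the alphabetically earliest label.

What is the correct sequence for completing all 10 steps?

A H C D E G B I F J

Nothing is required for A and H. A has the earlier label → A first.
H is the only step now ready → H.
C needed H, now all done → C.
Now D and I have their prerequisites met. D has the earlier label, so D next.
Now E, G and I have their prerequisites met. E has the earlier label, so E next.
Now G and I have their prerequisites met. G has the earlier label, so G next.
B and I are both available; B has the earlier label → B.
That leaves I as the only ready step → I.
That leaves F as the only ready step → F.
Next only J has its prerequisites met → J.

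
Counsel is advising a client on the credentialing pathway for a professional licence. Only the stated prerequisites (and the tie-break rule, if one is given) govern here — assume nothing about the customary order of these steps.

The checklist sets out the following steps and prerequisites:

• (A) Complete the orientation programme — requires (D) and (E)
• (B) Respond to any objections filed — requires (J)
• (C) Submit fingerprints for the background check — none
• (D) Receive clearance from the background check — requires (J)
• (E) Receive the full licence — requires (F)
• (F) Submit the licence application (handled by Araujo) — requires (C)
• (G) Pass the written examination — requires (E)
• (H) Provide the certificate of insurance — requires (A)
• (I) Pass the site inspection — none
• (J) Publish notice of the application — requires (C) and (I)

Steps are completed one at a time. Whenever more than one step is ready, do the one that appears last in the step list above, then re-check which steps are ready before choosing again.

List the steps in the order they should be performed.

(I) (C) (J) (F) (E) (G) (D) (B) (A) (H)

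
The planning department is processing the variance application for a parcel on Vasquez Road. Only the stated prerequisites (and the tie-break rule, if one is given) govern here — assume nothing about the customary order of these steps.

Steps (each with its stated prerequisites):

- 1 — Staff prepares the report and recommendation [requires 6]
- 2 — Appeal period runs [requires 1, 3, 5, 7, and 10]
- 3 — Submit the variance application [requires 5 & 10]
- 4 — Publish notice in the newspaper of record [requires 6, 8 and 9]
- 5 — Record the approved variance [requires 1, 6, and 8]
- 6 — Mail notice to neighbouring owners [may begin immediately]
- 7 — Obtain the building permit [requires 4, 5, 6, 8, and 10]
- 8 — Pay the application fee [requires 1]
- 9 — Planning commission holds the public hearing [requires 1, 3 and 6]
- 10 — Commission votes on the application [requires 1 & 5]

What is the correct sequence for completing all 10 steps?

6, 1, 8, 5, 10, 3, 9, 4, 7, 2

Only 6 has no prerequisites, so it is first.
1 is the only step now ready → 1.
8 needed 1, now all done → 8.
5 is the only step now ready → 5.
That leaves 10 as the only ready step → 10.
3 is the only step now ready → 3.
9 is the only step now ready → 9.
4 is the only step now ready → 4.
7 needed 4, 5, 6, 8 and 10, now all done → 7.
2 needed 1, 3, 5, 7 and 10, now all done → 2.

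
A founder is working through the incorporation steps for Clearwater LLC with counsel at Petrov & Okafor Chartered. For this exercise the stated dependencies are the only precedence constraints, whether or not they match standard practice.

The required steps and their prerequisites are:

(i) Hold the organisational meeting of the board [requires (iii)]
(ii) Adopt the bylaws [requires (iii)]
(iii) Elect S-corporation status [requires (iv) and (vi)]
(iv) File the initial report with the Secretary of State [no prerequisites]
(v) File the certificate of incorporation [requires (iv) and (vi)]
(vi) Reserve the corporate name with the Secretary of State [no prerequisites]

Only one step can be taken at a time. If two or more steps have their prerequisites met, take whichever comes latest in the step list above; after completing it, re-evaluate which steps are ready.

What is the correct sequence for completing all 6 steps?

(vi), (iv), (v), (iii), (ii), (i)

Nothing is required for (vi) and (iv). (vi) is listed later → (vi) first.
That leaves (iv) as the only ready step → (iv).
(v) and (iii) are both available; (v) is listed later → (v).
(iii) needed (vi) and (iv), now all done → (iii).
Ready: (ii) and (i). (ii) is listed later → (ii).
That leaves (i) as the only ready step → (i).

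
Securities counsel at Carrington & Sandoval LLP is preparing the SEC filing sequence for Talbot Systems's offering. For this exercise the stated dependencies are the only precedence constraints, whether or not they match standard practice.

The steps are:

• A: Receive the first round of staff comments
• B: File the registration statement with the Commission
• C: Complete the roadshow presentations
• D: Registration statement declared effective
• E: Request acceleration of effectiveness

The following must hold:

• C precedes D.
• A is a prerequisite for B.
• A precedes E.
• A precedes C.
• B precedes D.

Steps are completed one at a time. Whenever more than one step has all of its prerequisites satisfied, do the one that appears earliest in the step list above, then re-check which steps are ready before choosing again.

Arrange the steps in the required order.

A, B, C, D, E

A is the only step with nothing outstanding, so it goes first.
B, C and E are all available; B is listed earlier → B.
Now C and E have their prerequisites met. C is listed earlier, so C next.
D and E are both available; D is listed earlier → D.
Next only E has its prerequisites met → E.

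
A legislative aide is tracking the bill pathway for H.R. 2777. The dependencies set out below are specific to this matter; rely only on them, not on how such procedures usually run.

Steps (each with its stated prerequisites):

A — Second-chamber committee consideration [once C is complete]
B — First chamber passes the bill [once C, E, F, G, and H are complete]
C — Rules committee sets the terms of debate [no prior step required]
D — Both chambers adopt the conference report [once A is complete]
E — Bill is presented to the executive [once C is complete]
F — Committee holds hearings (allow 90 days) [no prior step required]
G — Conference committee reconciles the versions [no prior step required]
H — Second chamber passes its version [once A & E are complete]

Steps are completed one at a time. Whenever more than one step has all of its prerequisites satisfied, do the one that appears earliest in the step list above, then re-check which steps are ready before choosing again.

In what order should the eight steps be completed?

C, A, D, E, F, G, H, B

C, F and G have no prerequisites; C is listed earlier, so C is first.
A and E now also ready, so the ready set is {A, E, F, G}; A is listed earlier → A.
Ready: D, E, F and G. D is listed earlier → D.
E, F and G are all available; E is listed earlier → E.
H now also ready, so the ready set is {F, G, H}; F is listed earlier → F.
Ready: G and H. G is listed earlier → G.
H is the only step now ready → H.
B needed C, E, F, G and H, now all done → B.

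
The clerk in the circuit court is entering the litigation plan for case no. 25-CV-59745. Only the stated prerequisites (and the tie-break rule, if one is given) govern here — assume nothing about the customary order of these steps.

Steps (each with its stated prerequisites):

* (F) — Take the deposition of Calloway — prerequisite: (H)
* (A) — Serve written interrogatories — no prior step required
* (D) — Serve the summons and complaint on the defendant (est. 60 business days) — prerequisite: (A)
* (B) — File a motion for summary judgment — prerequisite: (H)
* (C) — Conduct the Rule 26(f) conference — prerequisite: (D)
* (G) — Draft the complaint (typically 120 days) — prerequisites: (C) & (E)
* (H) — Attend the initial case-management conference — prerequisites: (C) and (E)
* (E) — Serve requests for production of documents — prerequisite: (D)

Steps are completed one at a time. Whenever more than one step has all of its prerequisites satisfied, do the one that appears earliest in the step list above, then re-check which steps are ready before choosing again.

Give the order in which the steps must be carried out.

(A), (D), (C), (E), (G), (H), (F), (B)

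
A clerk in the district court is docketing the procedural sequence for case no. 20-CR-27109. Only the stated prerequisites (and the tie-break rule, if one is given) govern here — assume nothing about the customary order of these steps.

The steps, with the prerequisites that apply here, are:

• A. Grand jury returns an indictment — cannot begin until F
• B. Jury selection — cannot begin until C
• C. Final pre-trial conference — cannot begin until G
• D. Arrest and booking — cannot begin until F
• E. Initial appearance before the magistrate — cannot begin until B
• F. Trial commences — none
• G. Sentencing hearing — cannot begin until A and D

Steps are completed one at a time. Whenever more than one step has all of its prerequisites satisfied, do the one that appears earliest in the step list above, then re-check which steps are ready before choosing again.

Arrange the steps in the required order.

Only F has no prerequisites, so it is first.
Now A and D have their prerequisites met. A is listed earlier, so A next.
D is the only step now ready → D.
G needed A and D, now all done → G.
C needed G, now all done → C.
B is the only step now ready → B.
That leaves E as the only ready step → E.

F A D G C B E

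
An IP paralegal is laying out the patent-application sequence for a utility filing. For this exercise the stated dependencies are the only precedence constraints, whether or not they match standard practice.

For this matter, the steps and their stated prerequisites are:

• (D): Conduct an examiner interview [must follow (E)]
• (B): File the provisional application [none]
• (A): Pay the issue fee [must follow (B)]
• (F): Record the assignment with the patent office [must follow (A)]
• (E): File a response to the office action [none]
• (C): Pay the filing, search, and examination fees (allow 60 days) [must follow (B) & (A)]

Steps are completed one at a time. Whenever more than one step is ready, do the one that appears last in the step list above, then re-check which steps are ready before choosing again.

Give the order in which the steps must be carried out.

(E) (B) (A) (C) (F) (D)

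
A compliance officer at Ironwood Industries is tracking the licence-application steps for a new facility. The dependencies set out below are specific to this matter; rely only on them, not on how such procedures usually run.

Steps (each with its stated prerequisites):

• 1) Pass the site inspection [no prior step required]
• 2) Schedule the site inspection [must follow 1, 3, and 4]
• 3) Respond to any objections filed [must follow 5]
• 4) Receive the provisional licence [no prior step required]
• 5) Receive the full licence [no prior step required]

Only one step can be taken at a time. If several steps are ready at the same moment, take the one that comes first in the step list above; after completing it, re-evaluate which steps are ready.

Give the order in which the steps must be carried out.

1 → 4 → 5 → 3 → 2

1, 4 and 5 have no prerequisites; 1 is listed earlier, so 1 is first.
Ready: 4 and 5. 4 is listed earlier → 4.
That leaves 5 as the only ready step → 5.
3 needed 5, now all done → 3.
2 is the only step now ready → 2.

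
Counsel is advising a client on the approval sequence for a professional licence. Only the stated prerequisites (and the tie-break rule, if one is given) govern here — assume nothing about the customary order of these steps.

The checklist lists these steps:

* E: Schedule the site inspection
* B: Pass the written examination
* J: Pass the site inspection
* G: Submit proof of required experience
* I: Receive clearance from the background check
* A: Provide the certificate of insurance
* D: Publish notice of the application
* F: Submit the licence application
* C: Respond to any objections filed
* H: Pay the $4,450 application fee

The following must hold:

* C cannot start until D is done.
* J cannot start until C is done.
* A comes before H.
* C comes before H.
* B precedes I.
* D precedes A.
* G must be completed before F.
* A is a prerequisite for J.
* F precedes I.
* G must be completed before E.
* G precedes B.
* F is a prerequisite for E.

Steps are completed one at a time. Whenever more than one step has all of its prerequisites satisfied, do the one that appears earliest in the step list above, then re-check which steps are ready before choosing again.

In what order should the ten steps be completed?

G, B, D, A, F, E, I, C, J, H

Nothing is required for G and D. G is listed earlier → G first.
Ready: B, D and F. B is listed earlier → B.
D and F are both available; D is listed earlier → D.
A and C now also ready, so the ready set is {A, F, C}; A is listed earlier → A.
Now F and C have their prerequisites met. F is listed earlier, so F next.
Now E, I and C have their prerequisites met. E is listed earlier, so E next.
Now I and C have their prerequisites met. I is listed earlier, so I next.
C needed D, now all done → C.
Ready: J and H. J is listed earlier → J.
That leaves H as the only ready step → H.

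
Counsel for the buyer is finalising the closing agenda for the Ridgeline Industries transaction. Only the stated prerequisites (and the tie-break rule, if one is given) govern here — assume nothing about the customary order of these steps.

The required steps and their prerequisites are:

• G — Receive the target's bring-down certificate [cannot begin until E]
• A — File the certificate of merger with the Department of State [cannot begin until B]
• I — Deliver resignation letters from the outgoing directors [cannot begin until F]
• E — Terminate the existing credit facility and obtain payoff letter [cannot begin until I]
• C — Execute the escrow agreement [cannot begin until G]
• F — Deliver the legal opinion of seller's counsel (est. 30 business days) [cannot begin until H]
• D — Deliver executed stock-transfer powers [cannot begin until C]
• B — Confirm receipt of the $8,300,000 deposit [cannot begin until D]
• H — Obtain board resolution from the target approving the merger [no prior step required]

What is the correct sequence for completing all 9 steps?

H has no prerequisites → H first.
That leaves F as the only ready step → F.
Next only I has its prerequisites met → I.
That leaves E as the only ready step → E.
G needed E, now all done → G.
C is the only step now ready → C.
D is the only step now ready → D.
B needed D, now all done → B.
A needed B, now all done → A.

H → F → I → E → G → C → D → B → A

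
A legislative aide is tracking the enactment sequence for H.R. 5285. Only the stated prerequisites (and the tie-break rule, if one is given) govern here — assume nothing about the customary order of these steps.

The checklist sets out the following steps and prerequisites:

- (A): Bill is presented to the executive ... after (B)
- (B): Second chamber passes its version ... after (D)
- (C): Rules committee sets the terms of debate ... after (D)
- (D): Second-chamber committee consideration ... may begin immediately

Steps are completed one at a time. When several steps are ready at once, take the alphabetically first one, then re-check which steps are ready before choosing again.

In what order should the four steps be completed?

(D), (B), (A), (C)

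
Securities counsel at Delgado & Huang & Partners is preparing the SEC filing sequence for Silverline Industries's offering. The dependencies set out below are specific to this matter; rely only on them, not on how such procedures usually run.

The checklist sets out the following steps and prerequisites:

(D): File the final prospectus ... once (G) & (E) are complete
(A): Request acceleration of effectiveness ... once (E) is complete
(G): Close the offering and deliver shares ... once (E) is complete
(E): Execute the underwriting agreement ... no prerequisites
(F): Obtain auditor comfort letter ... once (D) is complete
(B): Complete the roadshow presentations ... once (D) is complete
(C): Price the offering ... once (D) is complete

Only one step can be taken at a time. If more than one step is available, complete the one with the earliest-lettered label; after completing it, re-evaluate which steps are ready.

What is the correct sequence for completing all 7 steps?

(E) → (A) → (G) → (D) → (B) → (C) → (F)

(E) has no prerequisites → (E) first.
Ready: (A) and (G). (A) has the earlier label → (A).
(G) needed (E), now all done → (G).
(D) is the only step now ready → (D).
(B), (C) and (F) are all available; (B) has the earlier label → (B).
Ready: (C) and (F). (C) has the earlier label → (C).
Next only (F) has its prerequisites met → (F).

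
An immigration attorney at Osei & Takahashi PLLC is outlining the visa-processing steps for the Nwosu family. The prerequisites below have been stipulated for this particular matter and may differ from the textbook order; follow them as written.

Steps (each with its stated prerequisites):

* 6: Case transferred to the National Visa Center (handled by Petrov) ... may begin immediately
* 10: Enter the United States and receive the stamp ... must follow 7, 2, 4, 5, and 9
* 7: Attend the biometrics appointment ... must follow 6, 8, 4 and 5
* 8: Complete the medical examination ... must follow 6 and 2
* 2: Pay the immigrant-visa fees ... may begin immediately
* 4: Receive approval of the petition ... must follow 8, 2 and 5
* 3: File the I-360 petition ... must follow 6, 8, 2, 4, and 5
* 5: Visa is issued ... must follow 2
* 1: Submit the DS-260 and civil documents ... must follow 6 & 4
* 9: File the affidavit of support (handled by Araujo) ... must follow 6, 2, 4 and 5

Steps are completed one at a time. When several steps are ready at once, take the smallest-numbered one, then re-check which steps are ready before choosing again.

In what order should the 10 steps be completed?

2 → 5 → 6 → 8 → 4 → 1 → 3 → 7 → 9 → 10

2 and 6 have no prerequisites; 2 has the earlier label, so 2 is first.
5 now also ready, so the ready set is {5, 6}; 5 has the earlier label → 5.
6 is the only step now ready → 6.
8 needed 2 and 6, now all done → 8.
4 needed 2, 5 and 8, now all done → 4.
Ready: 1, 3, 7 and 9. 1 has the earlier label → 1.
Ready: 3, 7 and 9. 3 has the earlier label → 3.
Now 7 and 9 have their prerequisites met. 7 has the earlier label, so 7 next.
9 is the only step now ready → 9.
That leaves 10 as the only ready step → 10.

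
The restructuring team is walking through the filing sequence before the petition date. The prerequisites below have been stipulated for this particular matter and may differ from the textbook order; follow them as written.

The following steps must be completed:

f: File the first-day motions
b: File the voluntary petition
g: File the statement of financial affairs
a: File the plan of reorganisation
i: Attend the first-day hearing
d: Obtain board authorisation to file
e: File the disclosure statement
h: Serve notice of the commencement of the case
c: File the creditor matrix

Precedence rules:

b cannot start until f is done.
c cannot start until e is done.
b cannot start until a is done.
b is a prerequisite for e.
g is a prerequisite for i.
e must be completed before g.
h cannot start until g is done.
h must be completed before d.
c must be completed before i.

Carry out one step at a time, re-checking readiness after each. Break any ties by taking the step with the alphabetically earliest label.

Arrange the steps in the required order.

Nothing is required for a and f. a has the earlier label → a first.
Next only f has its prerequisites met → f.
b needed a and f, now all done → b.
That leaves e as the only ready step → e.
c and g are both available; c has the earlier label → c.
That leaves g as the only ready step → g.
Ready: h and i. h has the earlier label → h.
d now also ready, so the ready set is {d, i}; d has the earlier label → d.
Next only i has its prerequisites met → i.

a → f → b → e → c → g → h → d → i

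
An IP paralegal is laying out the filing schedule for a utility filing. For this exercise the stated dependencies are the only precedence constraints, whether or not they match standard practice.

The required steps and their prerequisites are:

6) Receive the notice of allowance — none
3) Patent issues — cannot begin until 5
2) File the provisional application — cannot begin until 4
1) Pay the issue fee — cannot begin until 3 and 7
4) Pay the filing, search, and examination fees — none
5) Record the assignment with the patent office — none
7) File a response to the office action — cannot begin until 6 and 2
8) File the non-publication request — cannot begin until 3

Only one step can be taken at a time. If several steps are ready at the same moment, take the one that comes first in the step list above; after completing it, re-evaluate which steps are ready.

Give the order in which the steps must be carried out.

6, 4 and 5 have no prerequisites; 6 is listed earlier, so 6 is first.
Now 4 and 5 have their prerequisites met. 4 is listed earlier, so 4 next.
Ready: 2 and 5. 2 is listed earlier → 2.
5 and 7 are both available; 5 is listed earlier → 5.
3 now also ready, so the ready set is {3, 7}; 3 is listed earlier → 3.
Now 7 and 8 have their prerequisites met. 7 is listed earlier, so 7 next.
1 now also ready, so the ready set is {1, 8}; 1 is listed earlier → 1.
That leaves 8 as the only ready step → 8.

6, 4, 2, 5, 3, 7, 1, 8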